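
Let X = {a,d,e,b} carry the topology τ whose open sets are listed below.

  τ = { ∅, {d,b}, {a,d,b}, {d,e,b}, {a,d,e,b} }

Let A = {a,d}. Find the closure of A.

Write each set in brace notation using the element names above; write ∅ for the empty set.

{a,d,e,b}

complement {e,b}; its interior ∅; cl(A) = X∖∅ = {a,d,e,b}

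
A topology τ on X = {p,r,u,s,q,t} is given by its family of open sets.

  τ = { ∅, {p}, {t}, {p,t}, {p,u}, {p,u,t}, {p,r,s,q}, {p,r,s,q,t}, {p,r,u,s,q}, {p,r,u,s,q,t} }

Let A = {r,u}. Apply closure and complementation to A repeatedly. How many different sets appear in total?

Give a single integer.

6

cl via duality: int({p,s,q,t}) = {p,t}, so X∖{p,t} = {r,u,s,q}
Write k for closure, c for complement:
  1. A     = {r,u}
  2. kA    = {r,u,s,q}
  3. cA    = {p,s,q,t}
  4. ckA   = {p,t}
  5. kcA   = {p,r,u,s,q,t}
  6. ckcA  = ∅
applying k or c yields no new set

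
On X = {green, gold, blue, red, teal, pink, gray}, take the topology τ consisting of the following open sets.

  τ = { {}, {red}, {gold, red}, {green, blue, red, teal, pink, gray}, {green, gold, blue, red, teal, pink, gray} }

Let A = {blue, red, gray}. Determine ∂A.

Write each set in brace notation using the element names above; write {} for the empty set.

open subsets of A: {}, {red}; so int(A) = {red}
closure: X∖int(X∖A) = X∖{} = {green, gold, blue, red, teal, pink, gray}
∂A = {green, gold, blue, red, teal, pink, gray} minus {red} = {green, gold, blue, teal, pink, gray}

{green, gold, blue, teal, pink, gray}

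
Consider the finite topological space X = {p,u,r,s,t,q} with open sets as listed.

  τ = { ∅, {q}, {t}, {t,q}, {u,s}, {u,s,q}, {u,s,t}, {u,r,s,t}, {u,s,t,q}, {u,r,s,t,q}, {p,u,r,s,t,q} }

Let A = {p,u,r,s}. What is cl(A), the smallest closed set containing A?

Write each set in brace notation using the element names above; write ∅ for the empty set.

{p,u,r,s}

complement {t,q}; its interior {t,q}; cl(A) = X∖{t,q} = {p,u,r,s}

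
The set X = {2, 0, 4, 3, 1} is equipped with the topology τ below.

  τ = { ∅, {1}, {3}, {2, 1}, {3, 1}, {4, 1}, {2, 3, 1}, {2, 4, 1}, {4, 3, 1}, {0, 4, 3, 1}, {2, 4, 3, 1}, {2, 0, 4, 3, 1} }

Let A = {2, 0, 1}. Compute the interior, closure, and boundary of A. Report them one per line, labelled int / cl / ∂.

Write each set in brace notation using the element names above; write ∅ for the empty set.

int(A) = {2, 1}
cl(A)  = {2, 0, 4, 1}
∂A     = {0, 4}

open subsets of A: ∅, {1}, {2, 1}; so int(A) = {2, 1}
closure: X∖int(X∖A) = X∖{3} = {2, 0, 4, 1}
∂A = {2, 0, 4, 1} minus {2, 1} = {0, 4}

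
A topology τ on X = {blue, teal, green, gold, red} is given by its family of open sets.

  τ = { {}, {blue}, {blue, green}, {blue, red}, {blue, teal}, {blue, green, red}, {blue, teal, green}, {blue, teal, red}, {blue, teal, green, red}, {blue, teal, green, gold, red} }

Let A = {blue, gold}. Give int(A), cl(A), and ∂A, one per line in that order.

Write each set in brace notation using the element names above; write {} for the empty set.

int(A) = {blue}
cl(A)  = {blue, teal, green, gold, red}
∂A     = {teal, green, gold, red}

U open, U⊆A: {}, {blue}. int(A) = ⋃ = {blue}
X∖A={teal, green, red}, int(X∖A)={}, hence cl(A)={blue, teal, green, gold, red}
∂A: remove int from cl → {teal, green, gold, red}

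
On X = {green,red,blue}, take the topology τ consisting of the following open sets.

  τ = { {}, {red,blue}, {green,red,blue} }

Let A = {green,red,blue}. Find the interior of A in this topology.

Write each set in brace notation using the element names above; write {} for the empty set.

U open, U⊆A: {}, {red,blue}, {green,red,blue}. int(A) = ⋃ = {green,red,blue}

{green,red,blue}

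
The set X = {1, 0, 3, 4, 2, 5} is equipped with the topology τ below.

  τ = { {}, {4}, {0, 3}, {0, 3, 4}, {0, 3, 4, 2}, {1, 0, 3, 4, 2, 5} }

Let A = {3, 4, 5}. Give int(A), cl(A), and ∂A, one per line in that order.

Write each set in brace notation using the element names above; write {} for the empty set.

int(A) = {4}
cl(A)  = {1, 0, 3, 4, 2, 5}
∂A     = {1, 0, 3, 2, 5}

open subsets of A: {}, {4}; so int(A) = {4}
closure: X∖int(X∖A) = X∖{} = {1, 0, 3, 4, 2, 5}
∂A = {1, 0, 3, 4, 2, 5} minus {4} = {1, 0, 3, 2, 5}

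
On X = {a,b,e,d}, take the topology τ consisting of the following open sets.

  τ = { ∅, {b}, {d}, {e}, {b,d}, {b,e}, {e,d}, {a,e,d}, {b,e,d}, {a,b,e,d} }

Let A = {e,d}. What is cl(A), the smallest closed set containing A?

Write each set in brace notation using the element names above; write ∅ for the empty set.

{a,e,d}

closure: X∖int(X∖A) = X∖{b} = {a,e,d}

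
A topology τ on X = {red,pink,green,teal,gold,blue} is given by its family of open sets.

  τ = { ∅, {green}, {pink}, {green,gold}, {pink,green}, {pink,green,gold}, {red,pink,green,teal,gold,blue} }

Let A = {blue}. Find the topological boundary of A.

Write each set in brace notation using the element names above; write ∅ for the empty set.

interior: largest open inside A is ∅ (from ∅)
cl via duality: int({red,pink,green,teal,gold}) = {pink,green,gold}, so X∖{pink,green,gold} = {red,teal,blue}
cl∖int = {red,teal,blue}

{red,teal,blue}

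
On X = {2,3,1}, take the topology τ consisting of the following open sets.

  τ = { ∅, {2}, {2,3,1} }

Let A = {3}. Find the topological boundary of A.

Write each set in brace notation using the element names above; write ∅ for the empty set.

{3,1}

open subsets of A: ∅; so int(A) = ∅
closure: X∖int(X∖A) = X∖{2} = {3,1}
∂A = {3,1} minus ∅ = {3,1}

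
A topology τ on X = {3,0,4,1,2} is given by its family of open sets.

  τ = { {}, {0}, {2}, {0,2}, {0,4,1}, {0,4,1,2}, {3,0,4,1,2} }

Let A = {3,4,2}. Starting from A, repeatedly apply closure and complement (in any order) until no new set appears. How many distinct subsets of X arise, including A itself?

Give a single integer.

8

complement {0,1}; its interior {0}; cl(A) = X∖{0} = {3,4,1,2}
With k = closure, c = complement:
  1. A     = {3,4,2}
  2. kA    = {3,4,1,2}
  3. cA    = {0,1}
  4. ckA   = {0}
  5. kcA   = {3,0,4,1}
  6. ckcA  = {2}
  7. kckcA = {3,2}
  8. ckckcA = {0,4,1}
k, c of each give nothing new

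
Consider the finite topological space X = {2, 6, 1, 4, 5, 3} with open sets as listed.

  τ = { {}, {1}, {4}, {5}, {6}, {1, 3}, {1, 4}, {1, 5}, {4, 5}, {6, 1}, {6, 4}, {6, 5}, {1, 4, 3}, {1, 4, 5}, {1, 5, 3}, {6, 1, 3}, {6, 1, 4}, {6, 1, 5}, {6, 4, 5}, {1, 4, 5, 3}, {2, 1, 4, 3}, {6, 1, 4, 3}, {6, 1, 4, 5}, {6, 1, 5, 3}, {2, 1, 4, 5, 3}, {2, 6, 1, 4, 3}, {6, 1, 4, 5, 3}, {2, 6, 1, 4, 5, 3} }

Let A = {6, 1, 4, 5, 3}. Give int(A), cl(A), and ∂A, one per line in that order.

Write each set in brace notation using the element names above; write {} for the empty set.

interior: largest open inside A is {6, 1, 4, 5, 3} (from {}, {6}, {1}, {4}, {5}, {6, 1}, {1, 5}, {1, 3}, {6, 5}, {1, 4}, {4, 5}, {6, 4}, {6, 1, 5}, {1, 5, 3}, {6, 1, 3}, {6, 4, 5}, {1, 4, 5}, {1, 4, 3}, {6, 1, 4}, {6, 1, 5, 3}, {1, 4, 5, 3}, {6, 1, 4, 5}, {6, 1, 4, 3}, {6, 1, 4, 5, 3})
cl via duality: int({2}) = {}, so X∖{} = {2, 6, 1, 4, 5, 3}
cl∖int = {2}

int(A) = {6, 1, 4, 5, 3}
cl(A)  = {2, 6, 1, 4, 5, 3}
∂A     = {2}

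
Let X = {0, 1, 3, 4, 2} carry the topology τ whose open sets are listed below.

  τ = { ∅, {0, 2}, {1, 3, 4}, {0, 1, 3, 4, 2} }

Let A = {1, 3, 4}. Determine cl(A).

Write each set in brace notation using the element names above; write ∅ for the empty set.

closure: X∖int(X∖A) = X∖{0, 2} = {1, 3, 4}

{1, 3, 4}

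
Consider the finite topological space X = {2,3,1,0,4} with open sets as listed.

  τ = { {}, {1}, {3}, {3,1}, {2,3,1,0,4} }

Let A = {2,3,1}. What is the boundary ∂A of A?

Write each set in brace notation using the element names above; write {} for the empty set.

interior: largest open inside A is {3,1} (from {}, {3}, {1}, {3,1})
cl via duality: int({0,4}) = {}, so X∖{} = {2,3,1,0,4}
cl∖int = {2,0,4}

{2,0,4}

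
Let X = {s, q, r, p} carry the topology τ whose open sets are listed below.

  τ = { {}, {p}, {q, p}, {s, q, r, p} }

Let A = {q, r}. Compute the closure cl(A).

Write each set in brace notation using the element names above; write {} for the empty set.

closure: X∖int(X∖A) = X∖{p} = {s, q, r}

{s, q, r}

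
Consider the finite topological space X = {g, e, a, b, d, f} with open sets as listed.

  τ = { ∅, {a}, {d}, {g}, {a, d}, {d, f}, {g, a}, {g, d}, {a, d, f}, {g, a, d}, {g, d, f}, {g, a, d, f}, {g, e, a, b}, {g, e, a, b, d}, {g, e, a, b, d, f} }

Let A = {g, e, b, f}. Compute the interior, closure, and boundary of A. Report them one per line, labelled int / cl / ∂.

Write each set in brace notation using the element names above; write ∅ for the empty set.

U open, U⊆A: ∅, {g}. int(A) = ⋃ = {g}
X∖A={a, d}, int(X∖A)={a, d}, hence cl(A)={g, e, b, f}
∂A: remove int from cl → {e, b, f}

int(A) = {g}
cl(A)  = {g, e, b, f}
∂A     = {e, b, f}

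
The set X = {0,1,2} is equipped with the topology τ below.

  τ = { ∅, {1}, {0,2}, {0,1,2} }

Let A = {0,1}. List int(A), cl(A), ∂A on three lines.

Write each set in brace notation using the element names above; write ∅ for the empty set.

open subsets of A: ∅, {1}; so int(A) = {1}
closure: X∖int(X∖A) = X∖∅ = {0,1,2}
∂A = {0,1,2} minus {1} = {0,2}

int(A) = {1}
cl(A)  = {0,1,2}
∂A     = {0,2}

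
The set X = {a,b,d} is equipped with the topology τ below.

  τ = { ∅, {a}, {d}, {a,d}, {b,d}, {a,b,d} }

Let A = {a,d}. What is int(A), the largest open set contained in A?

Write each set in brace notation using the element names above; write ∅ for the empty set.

{a,d}

interior: largest open inside A is {a,d} (from ∅, {d}, {a}, {a,d})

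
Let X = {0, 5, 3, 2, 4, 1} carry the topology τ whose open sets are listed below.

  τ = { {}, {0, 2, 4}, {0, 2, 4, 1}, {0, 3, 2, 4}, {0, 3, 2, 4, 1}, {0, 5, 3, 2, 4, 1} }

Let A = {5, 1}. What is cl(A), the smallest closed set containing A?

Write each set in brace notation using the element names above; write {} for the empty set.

complement {0, 3, 2, 4}; its interior {0, 3, 2, 4}; cl(A) = X∖{0, 3, 2, 4} = {5, 1}

{5, 1}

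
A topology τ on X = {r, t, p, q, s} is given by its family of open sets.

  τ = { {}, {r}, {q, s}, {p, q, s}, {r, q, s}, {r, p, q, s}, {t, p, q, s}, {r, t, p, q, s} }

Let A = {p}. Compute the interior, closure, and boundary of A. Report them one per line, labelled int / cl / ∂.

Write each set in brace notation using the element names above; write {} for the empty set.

U open, U⊆A: {}. int(A) = ⋃ = {}
X∖A={r, t, q, s}, int(X∖A)={r, q, s}, hence cl(A)={t, p}
∂A: remove int from cl → {t, p}

int(A) = {}
cl(A)  = {t, p}
∂A     = {t, p}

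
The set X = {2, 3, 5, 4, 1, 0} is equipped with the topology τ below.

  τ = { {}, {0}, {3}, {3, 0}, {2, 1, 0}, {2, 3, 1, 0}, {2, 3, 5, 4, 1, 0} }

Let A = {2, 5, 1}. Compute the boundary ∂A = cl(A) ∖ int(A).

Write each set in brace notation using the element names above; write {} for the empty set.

{2, 5, 4, 1}

interior: largest open inside A is {} (from {})
cl via duality: int({3, 4, 0}) = {3, 0}, so X∖{3, 0} = {2, 5, 4, 1}
cl∖int = {2, 5, 4, 1}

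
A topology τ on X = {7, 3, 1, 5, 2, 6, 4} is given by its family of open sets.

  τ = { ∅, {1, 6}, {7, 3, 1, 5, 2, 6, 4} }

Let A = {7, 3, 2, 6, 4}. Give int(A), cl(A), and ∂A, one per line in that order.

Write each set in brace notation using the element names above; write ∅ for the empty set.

int(A) = ∅
cl(A)  = {7, 3, 1, 5, 2, 6, 4}
∂A     = {7, 3, 1, 5, 2, 6, 4}

U open, U⊆A: ∅. int(A) = ⋃ = ∅
X∖A={1, 5}, int(X∖A)=∅, hence cl(A)={7, 3, 1, 5, 2, 6, 4}
∂A: remove int from cl → {7, 3, 1, 5, 2, 6, 4}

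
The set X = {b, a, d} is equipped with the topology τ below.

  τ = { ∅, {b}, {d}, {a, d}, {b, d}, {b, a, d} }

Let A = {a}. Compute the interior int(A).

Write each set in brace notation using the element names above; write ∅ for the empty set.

interior: largest open inside A is ∅ (from ∅)

∅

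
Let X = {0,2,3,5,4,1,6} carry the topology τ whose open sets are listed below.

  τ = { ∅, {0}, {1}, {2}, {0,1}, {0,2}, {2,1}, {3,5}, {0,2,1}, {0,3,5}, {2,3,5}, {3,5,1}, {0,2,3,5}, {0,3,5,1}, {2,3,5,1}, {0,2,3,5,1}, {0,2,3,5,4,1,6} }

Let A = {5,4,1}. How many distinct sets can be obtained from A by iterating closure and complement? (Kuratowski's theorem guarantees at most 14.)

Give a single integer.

10

complement {0,2,3,6}; its interior {0,2}; cl(A) = X∖{0,2} = {3,5,4,1,6}
With k = closure, c = complement:
  1. A     = {5,4,1}
  2. kA    = {3,5,4,1,6}
  3. cA    = {0,2,3,6}
  4. ckA   = {0,2}
  5. kcA   = {0,2,3,5,4,6}
  6. kckA  = {0,2,4,6}
  7. ckcA  = {1}
  8. ckckA = {3,5,1}
  9. kckcA = {4,1,6}
  10. ckckcA = {0,2,3,5}
k, c of each give nothing new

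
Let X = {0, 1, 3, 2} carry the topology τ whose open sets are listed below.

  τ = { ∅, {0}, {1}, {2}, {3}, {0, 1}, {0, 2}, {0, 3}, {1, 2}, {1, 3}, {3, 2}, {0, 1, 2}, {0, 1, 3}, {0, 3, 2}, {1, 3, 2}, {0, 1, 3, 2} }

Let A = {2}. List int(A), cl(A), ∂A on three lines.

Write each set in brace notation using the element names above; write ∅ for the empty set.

int(A) = {2}
cl(A)  = {2}
∂A     = ∅

interior: largest open inside A is {2} (from ∅, {2})
cl via duality: int({0, 1, 3}) = {0, 1, 3}, so X∖{0, 1, 3} = {2}
cl∖int = ∅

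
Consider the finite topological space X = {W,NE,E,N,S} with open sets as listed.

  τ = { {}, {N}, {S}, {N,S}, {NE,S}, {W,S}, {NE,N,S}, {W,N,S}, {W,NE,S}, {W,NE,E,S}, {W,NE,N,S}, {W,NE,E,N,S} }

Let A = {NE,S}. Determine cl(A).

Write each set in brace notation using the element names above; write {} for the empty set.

{W,NE,E,S}

closure: X∖int(X∖A) = X∖{N} = {W,NE,E,S}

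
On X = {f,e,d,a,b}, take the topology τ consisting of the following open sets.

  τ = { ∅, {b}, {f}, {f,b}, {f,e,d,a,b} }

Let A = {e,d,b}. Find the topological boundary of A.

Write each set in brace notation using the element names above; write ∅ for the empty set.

{e,d,a}

open subsets of A: ∅, {b}; so int(A) = {b}
closure: X∖int(X∖A) = X∖{f} = {e,d,a,b}
∂A = {e,d,a,b} minus {b} = {e,d,a}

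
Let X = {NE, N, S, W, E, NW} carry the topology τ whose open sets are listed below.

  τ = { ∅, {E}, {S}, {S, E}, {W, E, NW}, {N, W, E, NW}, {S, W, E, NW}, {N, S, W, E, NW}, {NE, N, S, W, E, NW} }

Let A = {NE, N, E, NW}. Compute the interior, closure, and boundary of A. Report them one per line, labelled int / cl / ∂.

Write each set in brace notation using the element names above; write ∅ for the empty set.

int(A) = {E}
cl(A)  = {NE, N, W, E, NW}
∂A     = {NE, N, W, NW}

interior: largest open inside A is {E} (from ∅, {E})
cl via duality: int({S, W}) = {S}, so X∖{S} = {NE, N, W, E, NW}
cl∖int = {NE, N, W, NW}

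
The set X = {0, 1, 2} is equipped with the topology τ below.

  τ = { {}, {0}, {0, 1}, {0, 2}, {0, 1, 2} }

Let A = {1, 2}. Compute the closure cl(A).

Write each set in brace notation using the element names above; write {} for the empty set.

{1, 2}

cl via duality: int({0}) = {0}, so X∖{0} = {1, 2}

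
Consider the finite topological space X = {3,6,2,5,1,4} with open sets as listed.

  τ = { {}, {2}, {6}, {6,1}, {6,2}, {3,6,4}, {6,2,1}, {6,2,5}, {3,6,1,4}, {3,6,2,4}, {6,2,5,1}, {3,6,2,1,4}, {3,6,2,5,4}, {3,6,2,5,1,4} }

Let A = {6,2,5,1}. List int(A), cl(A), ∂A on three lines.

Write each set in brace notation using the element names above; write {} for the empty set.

int(A) = {6,2,5,1}
cl(A)  = {3,6,2,5,1,4}
∂A     = {3,4}

interior: largest open inside A is {6,2,5,1} (from {}, {2}, {6}, {6,1}, {6,2}, {6,2,5}, {6,2,1}, {6,2,5,1})
cl via duality: int({3,4}) = {}, so X∖{} = {3,6,2,5,1,4}
cl∖int = {3,4}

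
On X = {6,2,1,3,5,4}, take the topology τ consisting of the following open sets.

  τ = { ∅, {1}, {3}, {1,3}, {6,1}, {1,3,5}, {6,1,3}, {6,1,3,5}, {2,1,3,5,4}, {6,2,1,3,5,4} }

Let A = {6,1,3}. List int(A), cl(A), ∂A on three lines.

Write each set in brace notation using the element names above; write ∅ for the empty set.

int(A) = {6,1,3}
cl(A)  = {6,2,1,3,5,4}
∂A     = {2,5,4}

U open, U⊆A: ∅, {3}, {1}, {6,1}, {1,3}, {6,1,3}. int(A) = ⋃ = {6,1,3}
X∖A={2,5,4}, int(X∖A)=∅, hence cl(A)={6,2,1,3,5,4}
∂A: remove int from cl → {2,5,4}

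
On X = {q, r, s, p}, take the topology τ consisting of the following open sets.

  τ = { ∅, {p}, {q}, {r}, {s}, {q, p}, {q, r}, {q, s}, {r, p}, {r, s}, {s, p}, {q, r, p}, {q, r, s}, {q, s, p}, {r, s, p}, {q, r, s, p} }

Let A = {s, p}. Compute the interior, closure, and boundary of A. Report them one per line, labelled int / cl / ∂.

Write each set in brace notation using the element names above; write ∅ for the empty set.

int(A) = {s, p}
cl(A)  = {s, p}
∂A     = ∅

open subsets of A: ∅, {p}, {s}, {s, p}; so int(A) = {s, p}
closure: X∖int(X∖A) = X∖{q, r} = {s, p}
∂A = {s, p} minus {s, p} = ∅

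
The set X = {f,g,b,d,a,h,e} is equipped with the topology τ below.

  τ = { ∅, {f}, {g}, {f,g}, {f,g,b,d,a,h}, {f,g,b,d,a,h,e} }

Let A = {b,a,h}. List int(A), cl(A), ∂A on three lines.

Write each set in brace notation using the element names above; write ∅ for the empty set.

int(A) = ∅
cl(A)  = {b,d,a,h,e}
∂A     = {b,d,a,h,e}

open subsets of A: ∅; so int(A) = ∅
closure: X∖int(X∖A) = X∖{f,g} = {b,d,a,h,e}
∂A = {b,d,a,h,e} minus ∅ = {b,d,a,h,e}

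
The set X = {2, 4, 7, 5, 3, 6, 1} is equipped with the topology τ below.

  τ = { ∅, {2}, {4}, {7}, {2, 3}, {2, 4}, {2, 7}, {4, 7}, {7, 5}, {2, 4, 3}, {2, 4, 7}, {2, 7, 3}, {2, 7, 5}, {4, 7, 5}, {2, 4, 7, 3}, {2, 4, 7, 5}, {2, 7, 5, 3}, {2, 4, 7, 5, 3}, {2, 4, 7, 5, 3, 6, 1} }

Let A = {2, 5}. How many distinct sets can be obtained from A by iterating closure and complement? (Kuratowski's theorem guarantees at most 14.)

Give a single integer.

cl via duality: int({4, 7, 3, 6, 1}) = {4, 7}, so X∖{4, 7} = {2, 5, 3, 6, 1}
Write k for closure, c for complement:
  1. A     = {2, 5}
  2. kA    = {2, 5, 3, 6, 1}
  3. cA    = {4, 7, 3, 6, 1}
  4. ckA   = {4, 7}
  5. kcA   = {4, 7, 5, 3, 6, 1}
  6. kckA  = {4, 7, 5, 6, 1}
  7. ckcA  = {2}
  8. ckckA = {2, 3}
  9. kckcA = {2, 3, 6, 1}
  10. ckckcA = {4, 7, 5}
applying k or c yields no new set

10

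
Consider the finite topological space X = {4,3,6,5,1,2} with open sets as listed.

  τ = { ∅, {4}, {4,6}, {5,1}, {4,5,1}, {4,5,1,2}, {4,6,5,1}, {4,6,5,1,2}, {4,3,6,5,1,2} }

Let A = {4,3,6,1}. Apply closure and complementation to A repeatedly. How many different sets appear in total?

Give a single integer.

8

closure: X∖int(X∖A) = X∖∅ = {4,3,6,5,1,2}
Let k=closure and c=complement:
  1. A     = {4,3,6,1}
  2. kA    = {4,3,6,5,1,2}
  3. cA    = {5,2}
  4. ckA   = ∅
  5. kcA   = {3,5,1,2}
  6. ckcA  = {4,6}
  7. kckcA = {4,3,6,2}
  8. ckckcA = {5,1}
— saturated at 8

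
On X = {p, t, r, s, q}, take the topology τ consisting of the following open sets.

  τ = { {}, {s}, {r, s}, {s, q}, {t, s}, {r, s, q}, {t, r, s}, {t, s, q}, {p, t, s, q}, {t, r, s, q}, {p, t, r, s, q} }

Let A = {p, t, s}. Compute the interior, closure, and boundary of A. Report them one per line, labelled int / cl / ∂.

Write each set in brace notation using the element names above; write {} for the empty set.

int(A) = {t, s}
cl(A)  = {p, t, r, s, q}
∂A     = {p, r, q}

interior: largest open inside A is {t, s} (from {}, {s}, {t, s})
cl via duality: int({r, q}) = {}, so X∖{} = {p, t, r, s, q}
cl∖int = {p, r, q}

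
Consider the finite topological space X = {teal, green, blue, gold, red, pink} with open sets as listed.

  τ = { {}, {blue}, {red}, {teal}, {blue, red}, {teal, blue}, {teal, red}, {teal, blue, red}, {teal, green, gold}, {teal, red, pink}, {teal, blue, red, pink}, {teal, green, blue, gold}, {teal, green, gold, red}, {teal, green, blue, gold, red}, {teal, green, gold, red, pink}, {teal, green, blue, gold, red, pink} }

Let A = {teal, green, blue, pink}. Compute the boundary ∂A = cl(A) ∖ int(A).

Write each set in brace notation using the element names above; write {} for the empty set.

{green, gold, pink}

open subsets of A: {}, {teal}, {blue}, {teal, blue}; so int(A) = {teal, blue}
closure: X∖int(X∖A) = X∖{red} = {teal, green, blue, gold, pink}
∂A = {teal, green, blue, gold, pink} minus {teal, blue} = {green, gold, pink}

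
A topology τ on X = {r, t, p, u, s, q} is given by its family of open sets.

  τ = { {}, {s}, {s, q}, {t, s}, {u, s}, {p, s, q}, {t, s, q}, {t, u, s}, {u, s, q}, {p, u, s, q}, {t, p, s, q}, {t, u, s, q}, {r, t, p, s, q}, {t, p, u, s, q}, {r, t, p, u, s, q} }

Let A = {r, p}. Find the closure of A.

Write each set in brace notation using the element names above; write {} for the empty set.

complement {t, u, s, q}; its interior {t, u, s, q}; cl(A) = X∖{t, u, s, q} = {r, p}

{r, p}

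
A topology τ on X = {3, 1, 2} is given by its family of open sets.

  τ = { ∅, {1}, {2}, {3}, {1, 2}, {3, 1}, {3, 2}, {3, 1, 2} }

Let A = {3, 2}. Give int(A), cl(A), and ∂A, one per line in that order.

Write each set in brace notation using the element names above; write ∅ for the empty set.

open subsets of A: ∅, {2}, {3}, {3, 2}; so int(A) = {3, 2}
closure: X∖int(X∖A) = X∖{1} = {3, 2}
∂A = {3, 2} minus {3, 2} = ∅

int(A) = {3, 2}
cl(A)  = {3, 2}
∂A     = ∅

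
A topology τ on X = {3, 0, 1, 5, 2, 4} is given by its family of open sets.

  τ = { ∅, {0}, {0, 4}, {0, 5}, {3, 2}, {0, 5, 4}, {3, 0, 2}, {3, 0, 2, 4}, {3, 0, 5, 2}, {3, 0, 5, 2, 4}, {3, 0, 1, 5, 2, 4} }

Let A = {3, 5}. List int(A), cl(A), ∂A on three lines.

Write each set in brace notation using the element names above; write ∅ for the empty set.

int(A) = ∅
cl(A)  = {3, 1, 5, 2}
∂A     = {3, 1, 5, 2}

U open, U⊆A: ∅. int(A) = ⋃ = ∅
X∖A={0, 1, 2, 4}, int(X∖A)={0, 4}, hence cl(A)={3, 1, 5, 2}
∂A: remove int from cl → {3, 1, 5, 2}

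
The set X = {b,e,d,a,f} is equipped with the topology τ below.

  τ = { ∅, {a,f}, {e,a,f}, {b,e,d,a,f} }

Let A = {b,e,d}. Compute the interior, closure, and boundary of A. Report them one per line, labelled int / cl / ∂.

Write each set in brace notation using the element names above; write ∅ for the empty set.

int(A) = ∅
cl(A)  = {b,e,d}
∂A     = {b,e,d}

U open, U⊆A: ∅. int(A) = ⋃ = ∅
X∖A={a,f}, int(X∖A)={a,f}, hence cl(A)={b,e,d}
∂A: remove int from cl → {b,e,d}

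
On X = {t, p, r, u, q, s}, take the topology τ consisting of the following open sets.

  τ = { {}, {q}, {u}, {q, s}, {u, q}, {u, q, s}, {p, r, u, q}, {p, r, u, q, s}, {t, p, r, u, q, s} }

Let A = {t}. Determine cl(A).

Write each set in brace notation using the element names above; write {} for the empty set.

closure: X∖int(X∖A) = X∖{p, r, u, q, s} = {t}

{t}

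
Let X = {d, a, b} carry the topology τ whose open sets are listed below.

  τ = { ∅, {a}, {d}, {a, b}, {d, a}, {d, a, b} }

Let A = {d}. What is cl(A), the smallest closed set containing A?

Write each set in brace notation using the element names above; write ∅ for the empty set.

{d}

cl via duality: int({a, b}) = {a, b}, so X∖{a, b} = {d}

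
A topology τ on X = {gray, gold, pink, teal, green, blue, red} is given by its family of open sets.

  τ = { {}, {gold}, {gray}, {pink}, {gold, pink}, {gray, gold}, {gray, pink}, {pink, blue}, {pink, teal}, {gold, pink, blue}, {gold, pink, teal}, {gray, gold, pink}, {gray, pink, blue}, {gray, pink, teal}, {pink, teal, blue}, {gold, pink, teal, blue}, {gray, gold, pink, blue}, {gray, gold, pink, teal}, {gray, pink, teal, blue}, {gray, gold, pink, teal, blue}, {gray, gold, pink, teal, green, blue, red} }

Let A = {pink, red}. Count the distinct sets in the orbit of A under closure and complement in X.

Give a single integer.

closure: X∖int(X∖A) = X∖{gray, gold} = {pink, teal, green, blue, red}
Let k=closure and c=complement:
  1. A     = {pink, red}
  2. kA    = {pink, teal, green, blue, red}
  3. cA    = {gray, gold, teal, green, blue}
  4. ckA   = {gray, gold}
  5. kcA   = {gray, gold, teal, green, blue, red}
  6. kckA  = {gray, gold, green, red}
  7. ckcA  = {pink}
  8. ckckA = {pink, teal, blue}
— saturated at 8

8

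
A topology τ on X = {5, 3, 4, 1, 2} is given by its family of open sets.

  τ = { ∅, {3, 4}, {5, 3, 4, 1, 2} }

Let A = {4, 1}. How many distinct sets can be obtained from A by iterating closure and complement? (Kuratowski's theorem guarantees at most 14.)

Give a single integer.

4

X∖A={5, 3, 2}, int(X∖A)=∅, hence cl(A)={5, 3, 4, 1, 2}
Orbit (k=closure, c=complement):
  1. A     = {4, 1}
  2. kA    = {5, 3, 4, 1, 2}
  3. cA    = {5, 3, 2}
  4. ckA   = ∅
(closed under both — stop)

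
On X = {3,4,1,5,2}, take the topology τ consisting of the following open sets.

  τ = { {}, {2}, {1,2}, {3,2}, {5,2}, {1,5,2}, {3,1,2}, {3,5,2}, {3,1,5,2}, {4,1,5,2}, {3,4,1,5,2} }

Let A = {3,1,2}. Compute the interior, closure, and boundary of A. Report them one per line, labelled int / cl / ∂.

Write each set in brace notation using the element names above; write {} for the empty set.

int(A) = {3,1,2}
cl(A)  = {3,4,1,5,2}
∂A     = {4,5}

interior: largest open inside A is {3,1,2} (from {}, {2}, {1,2}, {3,2}, {3,1,2})
cl via duality: int({4,5}) = {}, so X∖{} = {3,4,1,5,2}
cl∖int = {4,5}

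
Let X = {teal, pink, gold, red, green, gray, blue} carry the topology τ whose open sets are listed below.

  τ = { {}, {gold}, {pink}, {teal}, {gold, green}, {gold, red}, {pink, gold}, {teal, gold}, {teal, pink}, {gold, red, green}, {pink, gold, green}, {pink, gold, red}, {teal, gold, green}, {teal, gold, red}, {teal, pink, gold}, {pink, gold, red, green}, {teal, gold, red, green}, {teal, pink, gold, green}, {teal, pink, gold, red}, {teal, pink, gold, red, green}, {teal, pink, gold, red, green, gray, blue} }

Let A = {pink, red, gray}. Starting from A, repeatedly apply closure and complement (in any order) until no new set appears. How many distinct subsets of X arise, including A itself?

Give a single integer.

X∖A={teal, gold, green, blue}, int(X∖A)={teal, gold, green}, hence cl(A)={pink, red, gray, blue}
Orbit (k=closure, c=complement):
  1. A     = {pink, red, gray}
  2. kA    = {pink, red, gray, blue}
  3. cA    = {teal, gold, green, blue}
  4. ckA   = {teal, gold, green}
  5. kcA   = {teal, gold, red, green, gray, blue}
  6. ckcA  = {pink}
  7. kckcA = {pink, gray, blue}
  8. ckckcA = {teal, gold, red, green}
(closed under both — stop)

8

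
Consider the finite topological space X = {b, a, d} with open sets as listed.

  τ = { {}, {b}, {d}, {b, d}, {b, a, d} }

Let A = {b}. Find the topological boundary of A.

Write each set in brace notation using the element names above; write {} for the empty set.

opens ⊆ A: {}, {b}; union → int = {b}
complement {a, d}; its interior {d}; cl(A) = X∖{d} = {b, a}
boundary = {b, a} ∖ {b} = {a}

{a}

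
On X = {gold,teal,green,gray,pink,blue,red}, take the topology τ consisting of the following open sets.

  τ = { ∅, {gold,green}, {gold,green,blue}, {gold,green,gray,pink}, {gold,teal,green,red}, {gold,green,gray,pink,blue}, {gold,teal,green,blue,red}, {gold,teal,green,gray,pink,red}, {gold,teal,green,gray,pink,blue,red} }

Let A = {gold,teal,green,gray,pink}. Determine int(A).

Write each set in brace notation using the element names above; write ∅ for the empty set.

{gold,green,gray,pink}

open subsets of A: ∅, {gold,green}, {gold,green,gray,pink}; so int(A) = {gold,green,gray,pink}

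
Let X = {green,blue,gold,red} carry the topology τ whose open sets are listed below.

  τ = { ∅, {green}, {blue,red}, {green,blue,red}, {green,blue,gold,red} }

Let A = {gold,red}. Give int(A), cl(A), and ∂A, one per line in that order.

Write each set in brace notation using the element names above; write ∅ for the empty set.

interior: largest open inside A is ∅ (from ∅)
cl via duality: int({green,blue}) = {green}, so X∖{green} = {blue,gold,red}
cl∖int = {blue,gold,red}

int(A) = ∅
cl(A)  = {blue,gold,red}
∂A     = {blue,gold,red}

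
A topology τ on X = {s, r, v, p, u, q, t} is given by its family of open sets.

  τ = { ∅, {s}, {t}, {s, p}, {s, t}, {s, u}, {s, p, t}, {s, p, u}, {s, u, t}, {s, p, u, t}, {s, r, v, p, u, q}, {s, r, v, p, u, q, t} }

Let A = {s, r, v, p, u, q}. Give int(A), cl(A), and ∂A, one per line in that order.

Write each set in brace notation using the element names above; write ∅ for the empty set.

U open, U⊆A: ∅, {s}, {s, p}, {s, u}, {s, p, u}, {s, r, v, p, u, q}. int(A) = ⋃ = {s, r, v, p, u, q}
X∖A={t}, int(X∖A)={t}, hence cl(A)={s, r, v, p, u, q}
∂A: remove int from cl → ∅

int(A) = {s, r, v, p, u, q}
cl(A)  = {s, r, v, p, u, q}
∂A     = ∅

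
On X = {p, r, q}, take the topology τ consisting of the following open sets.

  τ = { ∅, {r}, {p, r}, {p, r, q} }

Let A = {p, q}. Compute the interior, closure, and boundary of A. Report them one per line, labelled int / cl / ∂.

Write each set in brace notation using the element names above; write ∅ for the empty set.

int(A) = ∅
cl(A)  = {p, q}
∂A     = {p, q}

opens ⊆ A: ∅; union → int = ∅
complement {r}; its interior {r}; cl(A) = X∖{r} = {p, q}
boundary = {p, q} ∖ ∅ = {p, q}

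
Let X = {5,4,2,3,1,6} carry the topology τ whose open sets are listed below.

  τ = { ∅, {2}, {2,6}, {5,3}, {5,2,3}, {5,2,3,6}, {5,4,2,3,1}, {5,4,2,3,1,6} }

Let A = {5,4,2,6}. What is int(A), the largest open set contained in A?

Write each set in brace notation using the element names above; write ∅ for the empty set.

opens ⊆ A: ∅, {2}, {2,6}; union → int = {2,6}

{2,6}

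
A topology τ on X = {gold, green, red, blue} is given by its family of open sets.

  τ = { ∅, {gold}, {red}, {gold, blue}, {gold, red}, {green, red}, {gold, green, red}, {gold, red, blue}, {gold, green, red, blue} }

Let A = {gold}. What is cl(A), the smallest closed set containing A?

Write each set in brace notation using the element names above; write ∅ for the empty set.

{gold, blue}

X∖A={green, red, blue}, int(X∖A)={green, red}, hence cl(A)={gold, blue}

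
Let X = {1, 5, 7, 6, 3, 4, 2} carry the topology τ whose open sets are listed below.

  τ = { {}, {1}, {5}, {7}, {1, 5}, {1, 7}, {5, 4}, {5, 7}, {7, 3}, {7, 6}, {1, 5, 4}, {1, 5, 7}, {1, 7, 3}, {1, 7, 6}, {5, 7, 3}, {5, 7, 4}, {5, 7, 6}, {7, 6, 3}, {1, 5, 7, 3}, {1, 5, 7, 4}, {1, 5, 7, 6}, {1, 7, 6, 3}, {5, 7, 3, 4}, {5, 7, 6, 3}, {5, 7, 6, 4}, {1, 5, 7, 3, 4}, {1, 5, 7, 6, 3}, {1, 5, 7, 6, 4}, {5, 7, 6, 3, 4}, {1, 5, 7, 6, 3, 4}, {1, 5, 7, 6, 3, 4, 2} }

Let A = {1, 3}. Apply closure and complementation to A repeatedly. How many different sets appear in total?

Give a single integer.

closure: X∖int(X∖A) = X∖{5, 7, 6, 4} = {1, 3, 2}
Let k=closure and c=complement:
  1. A     = {1, 3}
  2. kA    = {1, 3, 2}
  3. cA    = {5, 7, 6, 4, 2}
  4. ckA   = {5, 7, 6, 4}
  5. kcA   = {5, 7, 6, 3, 4, 2}
  6. ckcA  = {1}
  7. kckcA = {1, 2}
  8. ckckcA = {5, 7, 6, 3, 4}
— saturated at 8

8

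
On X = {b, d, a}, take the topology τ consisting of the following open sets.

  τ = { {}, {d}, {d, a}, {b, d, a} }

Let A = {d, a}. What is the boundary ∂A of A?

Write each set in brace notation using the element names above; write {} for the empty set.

{b}

opens ⊆ A: {}, {d}, {d, a}; union → int = {d, a}
complement {b}; its interior {}; cl(A) = X∖{} = {b, d, a}
boundary = {b, d, a} ∖ {d, a} = {b}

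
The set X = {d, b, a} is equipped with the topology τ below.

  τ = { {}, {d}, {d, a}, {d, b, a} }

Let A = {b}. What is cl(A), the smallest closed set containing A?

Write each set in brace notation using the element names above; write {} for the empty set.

{b}

X∖A={d, a}, int(X∖A)={d, a}, hence cl(A)={b}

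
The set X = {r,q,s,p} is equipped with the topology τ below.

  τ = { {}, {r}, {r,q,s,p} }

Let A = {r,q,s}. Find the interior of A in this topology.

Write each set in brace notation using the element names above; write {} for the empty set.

{r}

interior: largest open inside A is {r} (from {}, {r})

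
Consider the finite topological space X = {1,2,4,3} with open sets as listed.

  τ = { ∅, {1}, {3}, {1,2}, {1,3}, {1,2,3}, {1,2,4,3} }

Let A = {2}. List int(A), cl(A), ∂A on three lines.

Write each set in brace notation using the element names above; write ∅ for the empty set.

open subsets of A: ∅; so int(A) = ∅
closure: X∖int(X∖A) = X∖{1,3} = {2,4}
∂A = {2,4} minus ∅ = {2,4}

int(A) = ∅
cl(A)  = {2,4}
∂A     = {2,4}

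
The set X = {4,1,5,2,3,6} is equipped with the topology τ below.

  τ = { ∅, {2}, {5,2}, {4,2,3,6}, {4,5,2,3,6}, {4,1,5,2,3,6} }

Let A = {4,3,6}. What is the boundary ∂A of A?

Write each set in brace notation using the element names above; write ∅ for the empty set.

{4,1,3,6}

U open, U⊆A: ∅. int(A) = ⋃ = ∅
X∖A={1,5,2}, int(X∖A)={5,2}, hence cl(A)={4,1,3,6}
∂A: remove int from cl → {4,1,3,6}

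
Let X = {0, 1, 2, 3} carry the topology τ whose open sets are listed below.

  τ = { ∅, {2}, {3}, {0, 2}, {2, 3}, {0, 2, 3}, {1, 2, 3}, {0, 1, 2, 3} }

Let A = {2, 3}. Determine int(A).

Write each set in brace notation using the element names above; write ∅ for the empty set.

U open, U⊆A: ∅, {2}, {3}, {2, 3}. int(A) = ⋃ = {2, 3}

{2, 3}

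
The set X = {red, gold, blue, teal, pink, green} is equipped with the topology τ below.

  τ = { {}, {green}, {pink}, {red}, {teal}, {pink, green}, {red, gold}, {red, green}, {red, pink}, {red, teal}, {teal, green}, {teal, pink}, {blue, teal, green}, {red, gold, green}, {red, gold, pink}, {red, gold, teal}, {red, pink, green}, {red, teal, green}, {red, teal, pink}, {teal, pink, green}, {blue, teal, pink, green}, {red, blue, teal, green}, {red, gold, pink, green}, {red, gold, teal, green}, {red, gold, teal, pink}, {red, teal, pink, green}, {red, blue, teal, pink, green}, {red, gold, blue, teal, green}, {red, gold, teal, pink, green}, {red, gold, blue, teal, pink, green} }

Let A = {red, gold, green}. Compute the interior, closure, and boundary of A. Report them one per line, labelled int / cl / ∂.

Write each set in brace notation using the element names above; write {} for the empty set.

interior: largest open inside A is {red, gold, green} (from {}, {green}, {red}, {red, gold}, {red, green}, {red, gold, green})
cl via duality: int({blue, teal, pink}) = {teal, pink}, so X∖{teal, pink} = {red, gold, blue, green}
cl∖int = {blue}

int(A) = {red, gold, green}
cl(A)  = {red, gold, blue, green}
∂A     = {blue}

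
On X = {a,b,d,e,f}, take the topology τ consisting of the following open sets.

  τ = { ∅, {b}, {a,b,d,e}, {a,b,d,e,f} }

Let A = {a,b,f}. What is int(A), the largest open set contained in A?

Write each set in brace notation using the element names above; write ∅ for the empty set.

interior: largest open inside A is {b} (from ∅, {b})

{b}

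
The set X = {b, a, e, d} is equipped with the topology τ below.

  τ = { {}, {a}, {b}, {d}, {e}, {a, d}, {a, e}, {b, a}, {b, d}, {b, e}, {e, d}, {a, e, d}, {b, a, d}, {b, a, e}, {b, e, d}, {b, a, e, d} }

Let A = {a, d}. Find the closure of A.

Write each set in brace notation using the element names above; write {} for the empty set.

closure: X∖int(X∖A) = X∖{b, e} = {a, d}

{a, d}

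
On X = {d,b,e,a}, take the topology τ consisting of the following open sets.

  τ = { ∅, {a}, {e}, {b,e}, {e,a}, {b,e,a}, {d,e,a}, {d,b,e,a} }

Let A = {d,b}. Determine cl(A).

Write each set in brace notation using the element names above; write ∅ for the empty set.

X∖A={e,a}, int(X∖A)={e,a}, hence cl(A)={d,b}

{d,b}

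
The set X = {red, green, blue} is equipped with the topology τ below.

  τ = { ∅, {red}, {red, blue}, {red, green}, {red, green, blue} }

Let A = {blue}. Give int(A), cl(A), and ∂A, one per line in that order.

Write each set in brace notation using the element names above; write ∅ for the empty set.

open subsets of A: ∅; so int(A) = ∅
closure: X∖int(X∖A) = X∖{red, green} = {blue}
∂A = {blue} minus ∅ = {blue}

int(A) = ∅
cl(A)  = {blue}
∂A     = {blue}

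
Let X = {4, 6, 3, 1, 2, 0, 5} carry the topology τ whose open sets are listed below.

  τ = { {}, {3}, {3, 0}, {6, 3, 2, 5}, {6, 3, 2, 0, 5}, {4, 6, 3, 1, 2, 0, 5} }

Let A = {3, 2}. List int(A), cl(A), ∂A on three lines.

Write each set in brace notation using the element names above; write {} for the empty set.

int(A) = {3}
cl(A)  = {4, 6, 3, 1, 2, 0, 5}
∂A     = {4, 6, 1, 2, 0, 5}

interior: largest open inside A is {3} (from {}, {3})
cl via duality: int({4, 6, 1, 0, 5}) = {}, so X∖{} = {4, 6, 3, 1, 2, 0, 5}
cl∖int = {4, 6, 1, 2, 0, 5}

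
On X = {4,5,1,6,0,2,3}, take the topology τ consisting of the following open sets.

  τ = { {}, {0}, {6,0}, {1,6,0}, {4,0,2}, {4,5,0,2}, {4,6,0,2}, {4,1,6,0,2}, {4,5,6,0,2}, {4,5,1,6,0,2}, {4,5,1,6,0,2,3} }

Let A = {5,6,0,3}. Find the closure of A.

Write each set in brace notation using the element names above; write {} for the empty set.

complement {4,1,2}; its interior {}; cl(A) = X∖{} = {4,5,1,6,0,2,3}

{4,5,1,6,0,2,3}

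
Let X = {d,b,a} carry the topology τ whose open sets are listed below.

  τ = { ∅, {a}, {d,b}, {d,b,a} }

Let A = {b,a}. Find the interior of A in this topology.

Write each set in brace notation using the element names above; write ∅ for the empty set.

{a}

opens ⊆ A: ∅, {a}; union → int = {a}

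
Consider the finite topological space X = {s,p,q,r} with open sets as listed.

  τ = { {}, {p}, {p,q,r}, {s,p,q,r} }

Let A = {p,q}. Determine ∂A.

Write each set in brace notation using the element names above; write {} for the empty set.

U open, U⊆A: {}, {p}. int(A) = ⋃ = {p}
X∖A={s,r}, int(X∖A)={}, hence cl(A)={s,p,q,r}
∂A: remove int from cl → {s,q,r}

{s,q,r}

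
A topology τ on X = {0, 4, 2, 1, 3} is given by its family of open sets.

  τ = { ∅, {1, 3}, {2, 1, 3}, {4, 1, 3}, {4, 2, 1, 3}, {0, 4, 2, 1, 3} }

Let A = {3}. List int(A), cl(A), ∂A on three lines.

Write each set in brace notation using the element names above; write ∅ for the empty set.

opens ⊆ A: ∅; union → int = ∅
complement {0, 4, 2, 1}; its interior ∅; cl(A) = X∖∅ = {0, 4, 2, 1, 3}
boundary = {0, 4, 2, 1, 3} ∖ ∅ = {0, 4, 2, 1, 3}

int(A) = ∅
cl(A)  = {0, 4, 2, 1, 3}
∂A     = {0, 4, 2, 1, 3}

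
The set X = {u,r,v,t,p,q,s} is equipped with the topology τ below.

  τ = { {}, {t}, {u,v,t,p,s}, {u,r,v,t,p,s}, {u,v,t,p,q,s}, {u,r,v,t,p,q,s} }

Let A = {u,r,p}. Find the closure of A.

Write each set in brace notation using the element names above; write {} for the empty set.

cl via duality: int({v,t,q,s}) = {t}, so X∖{t} = {u,r,v,p,q,s}

{u,r,v,p,q,s}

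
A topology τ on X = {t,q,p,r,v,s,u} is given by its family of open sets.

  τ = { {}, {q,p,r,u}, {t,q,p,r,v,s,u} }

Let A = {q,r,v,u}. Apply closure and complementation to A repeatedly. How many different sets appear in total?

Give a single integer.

complement {t,p,s}; its interior {}; cl(A) = X∖{} = {t,q,p,r,v,s,u}
With k = closure, c = complement:
  1. A     = {q,r,v,u}
  2. kA    = {t,q,p,r,v,s,u}
  3. cA    = {t,p,s}
  4. ckA   = {}
k, c of each give nothing new

4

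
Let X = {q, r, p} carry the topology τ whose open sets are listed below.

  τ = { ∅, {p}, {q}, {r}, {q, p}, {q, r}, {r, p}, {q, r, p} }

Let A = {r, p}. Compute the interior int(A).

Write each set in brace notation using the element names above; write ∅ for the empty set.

{r, p}

U open, U⊆A: ∅, {r}, {p}, {r, p}. int(A) = ⋃ = {r, p}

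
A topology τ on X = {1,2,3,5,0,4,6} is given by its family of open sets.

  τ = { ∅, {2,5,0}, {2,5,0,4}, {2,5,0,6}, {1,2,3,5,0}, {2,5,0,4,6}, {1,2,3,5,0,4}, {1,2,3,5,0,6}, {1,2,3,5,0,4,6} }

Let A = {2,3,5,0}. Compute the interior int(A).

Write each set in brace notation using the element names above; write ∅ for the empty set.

opens ⊆ A: ∅, {2,5,0}; union → int = {2,5,0}

{2,5,0}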